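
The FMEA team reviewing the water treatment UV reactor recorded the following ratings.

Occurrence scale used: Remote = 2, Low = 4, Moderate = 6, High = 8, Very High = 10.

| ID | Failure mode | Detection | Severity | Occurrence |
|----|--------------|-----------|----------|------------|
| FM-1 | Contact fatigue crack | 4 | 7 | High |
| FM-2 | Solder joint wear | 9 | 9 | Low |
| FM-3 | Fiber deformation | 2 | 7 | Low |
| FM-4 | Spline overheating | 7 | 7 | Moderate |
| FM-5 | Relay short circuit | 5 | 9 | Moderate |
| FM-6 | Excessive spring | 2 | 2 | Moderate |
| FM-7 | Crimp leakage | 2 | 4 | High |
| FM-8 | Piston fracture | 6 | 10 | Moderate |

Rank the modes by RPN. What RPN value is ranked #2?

RPN = Severity × Occurrence × Detection:
  FM-1: 7 × 8 × 4 = 224
  FM-2: 9 × 4 × 9 = 324
  FM-3: 7 × 4 × 2 = 56
  FM-4: 7 × 6 × 7 = 294
  FM-5: 9 × 6 × 5 = 270
  FM-6: 2 × 6 × 2 = 24
  FM-7: 4 × 8 × 2 = 64
  FM-8: 10 × 6 × 6 = 360
Sorted descending: 360, 324, 294, 270, 224, 64, 56, 24.
The second-highest RPN is 324 (FM-2).

324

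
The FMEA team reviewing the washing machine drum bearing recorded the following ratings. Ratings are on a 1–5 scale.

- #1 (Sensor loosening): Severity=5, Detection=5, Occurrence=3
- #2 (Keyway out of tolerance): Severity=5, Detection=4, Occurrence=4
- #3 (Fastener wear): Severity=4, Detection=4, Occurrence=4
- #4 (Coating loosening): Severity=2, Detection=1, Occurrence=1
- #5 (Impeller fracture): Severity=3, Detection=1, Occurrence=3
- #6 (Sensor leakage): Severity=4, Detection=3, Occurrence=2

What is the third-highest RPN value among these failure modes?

RPN = Severity × Occurrence × Detection:
  #1: 5 × 3 × 5 = 75
  #2: 5 × 4 × 4 = 80
  #3: 4 × 4 × 4 = 64
  #4: 2 × 1 × 1 = 2
  #5: 3 × 3 × 1 = 9
  #6: 4 × 2 × 3 = 24
Sorted descending: 80, 75, 64, 24, 9, 2.
The third-highest RPN is 64 (#3).

64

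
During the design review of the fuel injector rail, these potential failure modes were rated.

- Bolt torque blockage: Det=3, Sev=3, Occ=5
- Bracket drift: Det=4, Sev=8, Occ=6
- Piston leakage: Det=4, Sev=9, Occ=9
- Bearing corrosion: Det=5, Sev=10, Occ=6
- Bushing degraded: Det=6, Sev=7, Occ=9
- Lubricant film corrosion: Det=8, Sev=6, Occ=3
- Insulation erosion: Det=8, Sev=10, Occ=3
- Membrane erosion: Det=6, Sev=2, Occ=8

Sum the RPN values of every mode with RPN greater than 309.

RPN = Severity × Occurrence × Detection:
  Bolt torque blockage: 3 × 5 × 3 = 45
  Bracket drift: 8 × 6 × 4 = 192
  Piston leakage: 9 × 9 × 4 = 324
  Bearing corrosion: 10 × 6 × 5 = 300
  Bushing degraded: 7 × 9 × 6 = 378
  Lubricant film corrosion: 6 × 3 × 8 = 144
  Insulation erosion: 10 × 3 × 8 = 240
  Membrane erosion: 2 × 8 × 6 = 96
RPN > 309: Piston leakage (324), Bushing degraded (378).
Sum: 324 + 378 = 702.

702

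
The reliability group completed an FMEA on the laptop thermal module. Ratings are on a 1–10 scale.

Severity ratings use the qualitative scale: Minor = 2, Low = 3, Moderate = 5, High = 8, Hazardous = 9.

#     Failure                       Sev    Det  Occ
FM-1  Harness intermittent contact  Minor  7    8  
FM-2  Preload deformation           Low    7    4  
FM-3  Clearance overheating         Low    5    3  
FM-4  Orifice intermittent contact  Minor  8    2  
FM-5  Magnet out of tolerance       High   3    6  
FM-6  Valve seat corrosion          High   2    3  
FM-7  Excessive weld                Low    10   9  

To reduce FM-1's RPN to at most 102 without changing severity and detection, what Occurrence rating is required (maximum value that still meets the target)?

FM-1: S=2, O=8, D=7 → current RPN = 112.
Fixed product = 14. Need 14 × O ≤ 102, so O ≤ 102/14 = 7.29.
Maximum integer Occurrence rating = 7 (gives RPN 98; O=8 would give 112 > 102).

7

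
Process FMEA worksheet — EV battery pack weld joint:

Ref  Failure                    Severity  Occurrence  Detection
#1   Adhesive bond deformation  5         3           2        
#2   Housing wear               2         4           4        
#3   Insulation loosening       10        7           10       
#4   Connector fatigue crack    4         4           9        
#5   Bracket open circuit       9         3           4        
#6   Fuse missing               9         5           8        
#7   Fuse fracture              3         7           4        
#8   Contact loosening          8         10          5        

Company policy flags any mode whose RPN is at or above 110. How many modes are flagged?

4

RPN = Severity × Occurrence × Detection:
  #1: 5 × 3 × 2 = 30
  #2: 2 × 4 × 4 = 32
  #3: 10 × 7 × 10 = 700
  #4: 4 × 4 × 9 = 144
  #5: 9 × 3 × 4 = 108
  #6: 9 × 5 × 8 = 360
  #7: 3 × 7 × 4 = 84
  #8: 8 × 10 × 5 = 400
Modes with RPN ≥ 110: #3 (700), #4 (144), #6 (360), #8 (400) → 4.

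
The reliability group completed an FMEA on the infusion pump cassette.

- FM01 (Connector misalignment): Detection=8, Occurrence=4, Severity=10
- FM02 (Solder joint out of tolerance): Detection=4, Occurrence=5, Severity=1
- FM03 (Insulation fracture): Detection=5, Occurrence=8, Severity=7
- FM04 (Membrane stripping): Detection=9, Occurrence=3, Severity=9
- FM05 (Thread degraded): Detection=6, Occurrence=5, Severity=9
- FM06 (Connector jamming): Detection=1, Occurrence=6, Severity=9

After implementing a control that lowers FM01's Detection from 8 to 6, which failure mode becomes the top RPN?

RPN = Severity × Occurrence × Detection:
  FM01: 10 × 4 × 8 = 320
  FM02: 1 × 5 × 4 = 20
  FM03: 7 × 8 × 5 = 280
  FM04: 9 × 3 × 9 = 243
  FM05: 9 × 5 × 6 = 270
  FM06: 9 × 6 × 1 = 54
After action: FM01 → 10 × 4 × 6 = 240.
Revised RPNs: FM03=280, FM05=270, FM04=243, FM01=240, FM06=54, FM02=20.
Highest is now FM03 (280).

FM03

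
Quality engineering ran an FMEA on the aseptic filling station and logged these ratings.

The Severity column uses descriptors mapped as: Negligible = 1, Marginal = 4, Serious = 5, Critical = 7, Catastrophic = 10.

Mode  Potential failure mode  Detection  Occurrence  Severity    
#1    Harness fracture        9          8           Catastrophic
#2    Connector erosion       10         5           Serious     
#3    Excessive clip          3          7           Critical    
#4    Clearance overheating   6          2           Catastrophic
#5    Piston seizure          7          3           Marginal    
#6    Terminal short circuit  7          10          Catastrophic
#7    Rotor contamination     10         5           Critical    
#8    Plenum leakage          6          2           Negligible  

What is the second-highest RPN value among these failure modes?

RPN = Severity × Occurrence × Detection:
  #1: 10 × 8 × 9 = 720
  #2: 5 × 5 × 10 = 250
  #3: 7 × 7 × 3 = 147
  #4: 10 × 2 × 6 = 120
  #5: 4 × 3 × 7 = 84
  #6: 10 × 10 × 7 = 700
  #7: 7 × 5 × 10 = 350
  #8: 1 × 2 × 6 = 12
Sorted descending: 720, 700, 350, 250, 147, 120, 84, 12.
The second-highest RPN is 700 (#6).

700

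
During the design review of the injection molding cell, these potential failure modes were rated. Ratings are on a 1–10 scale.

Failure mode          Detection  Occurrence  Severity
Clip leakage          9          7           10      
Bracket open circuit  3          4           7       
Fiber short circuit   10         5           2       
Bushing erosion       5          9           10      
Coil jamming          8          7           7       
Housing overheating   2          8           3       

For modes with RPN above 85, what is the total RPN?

1572

RPN = Severity × Occurrence × Detection:
  Clip leakage: 10 × 7 × 9 = 630
  Bracket open circuit: 7 × 4 × 3 = 84
  Fiber short circuit: 2 × 5 × 10 = 100
  Bushing erosion: 10 × 9 × 5 = 450
  Coil jamming: 7 × 7 × 8 = 392
  Housing overheating: 3 × 8 × 2 = 48
RPN > 85: Clip leakage (630), Fiber short circuit (100), Bushing erosion (450), Coil jamming (392).
Sum: 630 + 100 + 450 + 392 = 1572.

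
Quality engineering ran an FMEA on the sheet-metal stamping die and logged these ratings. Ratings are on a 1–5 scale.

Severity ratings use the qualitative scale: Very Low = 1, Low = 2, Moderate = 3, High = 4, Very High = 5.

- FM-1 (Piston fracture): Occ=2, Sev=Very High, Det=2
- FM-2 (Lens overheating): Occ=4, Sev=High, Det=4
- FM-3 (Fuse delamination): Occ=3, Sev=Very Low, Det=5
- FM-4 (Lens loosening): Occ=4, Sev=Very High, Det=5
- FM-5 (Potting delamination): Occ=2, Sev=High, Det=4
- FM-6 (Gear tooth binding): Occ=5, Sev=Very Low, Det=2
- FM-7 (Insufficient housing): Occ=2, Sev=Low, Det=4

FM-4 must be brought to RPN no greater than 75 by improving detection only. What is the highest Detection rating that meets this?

FM-4: S=5, O=4, D=5 → current RPN = 100.
Fixed product = 20. Need 20 × D ≤ 75, so D ≤ 75/20 = 3.75.
Maximum integer Detection rating = 3 (gives RPN 60; D=4 would give 80 > 75).

3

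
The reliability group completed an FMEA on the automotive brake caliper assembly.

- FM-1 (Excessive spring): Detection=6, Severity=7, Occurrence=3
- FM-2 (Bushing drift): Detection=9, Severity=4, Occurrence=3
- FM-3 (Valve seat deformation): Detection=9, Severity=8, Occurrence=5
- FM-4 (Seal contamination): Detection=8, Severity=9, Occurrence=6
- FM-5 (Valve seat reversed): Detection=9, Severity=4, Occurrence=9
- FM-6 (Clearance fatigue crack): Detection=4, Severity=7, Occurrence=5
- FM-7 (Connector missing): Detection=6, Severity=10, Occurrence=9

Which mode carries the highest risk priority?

FM-7

RPN = Severity × Occurrence × Detection:
  FM-1: 7 × 3 × 6 = 126
  FM-2: 4 × 3 × 9 = 108
  FM-3: 8 × 5 × 9 = 360
  FM-4: 9 × 6 × 8 = 432
  FM-5: 4 × 9 × 9 = 324
  FM-6: 7 × 5 × 4 = 140
  FM-7: 10 × 9 × 6 = 540
Highest RPN is 540 → FM-7.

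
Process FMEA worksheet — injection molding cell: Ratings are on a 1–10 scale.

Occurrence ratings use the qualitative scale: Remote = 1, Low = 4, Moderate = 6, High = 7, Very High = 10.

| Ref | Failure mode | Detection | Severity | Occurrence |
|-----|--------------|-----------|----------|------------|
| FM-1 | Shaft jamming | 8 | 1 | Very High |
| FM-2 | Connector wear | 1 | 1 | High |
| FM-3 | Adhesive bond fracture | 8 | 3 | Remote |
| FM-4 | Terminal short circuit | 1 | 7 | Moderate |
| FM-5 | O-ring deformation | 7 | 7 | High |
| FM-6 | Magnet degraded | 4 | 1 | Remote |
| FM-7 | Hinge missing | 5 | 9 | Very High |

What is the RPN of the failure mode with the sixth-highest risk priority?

7

RPN = Severity × Occurrence × Detection:
  FM-1: 1 × 10 × 8 = 80
  FM-2: 1 × 7 × 1 = 7
  FM-3: 3 × 1 × 8 = 24
  FM-4: 7 × 6 × 1 = 42
  FM-5: 7 × 7 × 7 = 343
  FM-6: 1 × 1 × 4 = 4
  FM-7: 9 × 10 × 5 = 450
Sorted descending: 450, 343, 80, 42, 24, 7, 4.
The sixth-highest RPN is 7 (FM-2).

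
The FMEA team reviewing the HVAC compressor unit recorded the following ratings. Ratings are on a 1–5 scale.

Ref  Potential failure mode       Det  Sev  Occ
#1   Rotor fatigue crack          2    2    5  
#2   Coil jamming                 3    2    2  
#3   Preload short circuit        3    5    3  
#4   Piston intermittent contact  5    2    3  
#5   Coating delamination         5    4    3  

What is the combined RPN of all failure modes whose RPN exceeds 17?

155

RPN = Severity × Occurrence × Detection:
  #1: 2 × 5 × 2 = 20
  #2: 2 × 2 × 3 = 12
  #3: 5 × 3 × 3 = 45
  #4: 2 × 3 × 5 = 30
  #5: 4 × 3 × 5 = 60
RPN > 17: #1 (20), #3 (45), #4 (30), #5 (60).
Sum: 20 + 45 + 30 + 60 = 155.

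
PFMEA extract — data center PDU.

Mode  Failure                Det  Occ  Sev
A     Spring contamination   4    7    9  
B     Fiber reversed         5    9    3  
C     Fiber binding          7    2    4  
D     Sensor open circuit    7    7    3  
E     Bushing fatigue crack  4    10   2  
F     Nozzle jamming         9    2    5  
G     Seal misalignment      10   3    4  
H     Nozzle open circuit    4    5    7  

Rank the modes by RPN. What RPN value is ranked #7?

80

RPN = Severity × Occurrence × Detection:
  A: 9 × 7 × 4 = 252
  B: 3 × 9 × 5 = 135
  C: 4 × 2 × 7 = 56
  D: 3 × 7 × 7 = 147
  E: 2 × 10 × 4 = 80
  F: 5 × 2 × 9 = 90
  G: 4 × 3 × 10 = 120
  H: 7 × 5 × 4 = 140
Sorted descending: 252, 147, 140, 135, 120, 90, 80, 56.
The seventh-highest RPN is 80 (E).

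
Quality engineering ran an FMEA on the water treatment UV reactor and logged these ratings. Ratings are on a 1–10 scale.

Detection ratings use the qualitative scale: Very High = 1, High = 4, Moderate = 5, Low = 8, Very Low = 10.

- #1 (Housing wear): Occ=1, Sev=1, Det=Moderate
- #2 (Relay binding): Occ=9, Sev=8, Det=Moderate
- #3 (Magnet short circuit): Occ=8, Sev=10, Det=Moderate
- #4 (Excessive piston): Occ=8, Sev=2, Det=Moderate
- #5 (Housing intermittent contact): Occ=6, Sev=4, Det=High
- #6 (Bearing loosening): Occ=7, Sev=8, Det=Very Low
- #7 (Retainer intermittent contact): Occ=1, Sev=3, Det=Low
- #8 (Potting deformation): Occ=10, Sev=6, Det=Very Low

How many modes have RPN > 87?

5

RPN = Severity × Occurrence × Detection:
  #1: 1 × 1 × 5 = 5
  #2: 8 × 9 × 5 = 360
  #3: 10 × 8 × 5 = 400
  #4: 2 × 8 × 5 = 80
  #5: 4 × 6 × 4 = 96
  #6: 8 × 7 × 10 = 560
  #7: 3 × 1 × 8 = 24
  #8: 6 × 10 × 10 = 600
Modes with RPN > 87: #2 (360), #3 (400), #5 (96), #6 (560), #8 (600) → 5.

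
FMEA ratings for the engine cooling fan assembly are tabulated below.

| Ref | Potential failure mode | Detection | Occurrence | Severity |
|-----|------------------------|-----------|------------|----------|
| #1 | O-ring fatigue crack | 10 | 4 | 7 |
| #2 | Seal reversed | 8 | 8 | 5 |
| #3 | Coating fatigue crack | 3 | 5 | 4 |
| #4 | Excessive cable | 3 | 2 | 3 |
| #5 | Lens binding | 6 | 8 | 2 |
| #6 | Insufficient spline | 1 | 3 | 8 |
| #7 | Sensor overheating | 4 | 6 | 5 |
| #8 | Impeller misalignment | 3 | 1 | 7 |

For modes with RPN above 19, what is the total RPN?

RPN = Severity × Occurrence × Detection:
  #1: 7 × 4 × 10 = 280
  #2: 5 × 8 × 8 = 320
  #3: 4 × 5 × 3 = 60
  #4: 3 × 2 × 3 = 18
  #5: 2 × 8 × 6 = 96
  #6: 8 × 3 × 1 = 24
  #7: 5 × 6 × 4 = 120
  #8: 7 × 1 × 3 = 21
RPN > 19: #1 (280), #2 (320), #3 (60), #5 (96), #6 (24), #7 (120), #8 (21).
Sum: 280 + 320 + 60 + 96 + 24 + 120 + 21 = 921.

921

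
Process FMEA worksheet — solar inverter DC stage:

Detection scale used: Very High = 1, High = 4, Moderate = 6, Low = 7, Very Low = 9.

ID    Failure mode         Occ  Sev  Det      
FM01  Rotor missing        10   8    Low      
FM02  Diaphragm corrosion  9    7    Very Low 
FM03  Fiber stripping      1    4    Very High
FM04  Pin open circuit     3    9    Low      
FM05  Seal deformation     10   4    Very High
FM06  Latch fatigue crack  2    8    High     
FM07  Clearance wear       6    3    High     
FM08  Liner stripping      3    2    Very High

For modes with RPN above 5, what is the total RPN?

RPN = Severity × Occurrence × Detection:
  FM01: 8 × 10 × 7 = 560
  FM02: 7 × 9 × 9 = 567
  FM03: 4 × 1 × 1 = 4
  FM04: 9 × 3 × 7 = 189
  FM05: 4 × 10 × 1 = 40
  FM06: 8 × 2 × 4 = 64
  FM07: 3 × 6 × 4 = 72
  FM08: 2 × 3 × 1 = 6
RPN > 5: FM01 (560), FM02 (567), FM04 (189), FM05 (40), FM06 (64), FM07 (72), FM08 (6).
Sum: 560 + 567 + 189 + 40 + 64 + 72 + 6 = 1498.

1498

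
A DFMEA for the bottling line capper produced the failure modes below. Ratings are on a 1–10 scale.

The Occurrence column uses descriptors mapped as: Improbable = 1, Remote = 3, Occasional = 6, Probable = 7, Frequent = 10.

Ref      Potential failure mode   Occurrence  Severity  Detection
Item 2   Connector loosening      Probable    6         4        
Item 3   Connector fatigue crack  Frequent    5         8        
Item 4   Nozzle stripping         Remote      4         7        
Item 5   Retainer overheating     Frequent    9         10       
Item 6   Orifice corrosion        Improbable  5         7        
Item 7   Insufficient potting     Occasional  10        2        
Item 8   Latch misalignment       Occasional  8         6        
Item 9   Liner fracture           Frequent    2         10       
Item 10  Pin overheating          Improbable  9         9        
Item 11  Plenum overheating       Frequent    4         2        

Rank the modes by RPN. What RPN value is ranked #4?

200

RPN = Severity × Occurrence × Detection:
  Item 2: 6 × 7 × 4 = 168
  Item 3: 5 × 10 × 8 = 400
  Item 4: 4 × 3 × 7 = 84
  Item 5: 9 × 10 × 10 = 900
  Item 6: 5 × 1 × 7 = 35
  Item 7: 10 × 6 × 2 = 120
  Item 8: 8 × 6 × 6 = 288
  Item 9: 2 × 10 × 10 = 200
  Item 10: 9 × 1 × 9 = 81
  Item 11: 4 × 10 × 2 = 80
Sorted descending: 900, 400, 288, 200, 168, 120, 84, 81, 80, 35.
The fourth-highest RPN is 200 (Item 9).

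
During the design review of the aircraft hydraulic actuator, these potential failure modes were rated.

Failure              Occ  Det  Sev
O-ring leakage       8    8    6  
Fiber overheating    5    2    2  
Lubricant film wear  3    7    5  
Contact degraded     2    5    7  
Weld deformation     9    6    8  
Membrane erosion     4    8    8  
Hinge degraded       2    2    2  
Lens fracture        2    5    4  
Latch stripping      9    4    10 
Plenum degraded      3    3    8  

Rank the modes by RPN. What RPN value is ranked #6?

72

RPN = Severity × Occurrence × Detection:
  O-ring leakage: 6 × 8 × 8 = 384
  Fiber overheating: 2 × 5 × 2 = 20
  Lubricant film wear: 5 × 3 × 7 = 105
  Contact degraded: 7 × 2 × 5 = 70
  Weld deformation: 8 × 9 × 6 = 432
  Membrane erosion: 8 × 4 × 8 = 256
  Hinge degraded: 2 × 2 × 2 = 8
  Lens fracture: 4 × 2 × 5 = 40
  Latch stripping: 10 × 9 × 4 = 360
  Plenum degraded: 8 × 3 × 3 = 72
Sorted descending: 432, 384, 360, 256, 105, 72, 70, 40, 20, 8.
The sixth-highest RPN is 72 (Plenum degraded).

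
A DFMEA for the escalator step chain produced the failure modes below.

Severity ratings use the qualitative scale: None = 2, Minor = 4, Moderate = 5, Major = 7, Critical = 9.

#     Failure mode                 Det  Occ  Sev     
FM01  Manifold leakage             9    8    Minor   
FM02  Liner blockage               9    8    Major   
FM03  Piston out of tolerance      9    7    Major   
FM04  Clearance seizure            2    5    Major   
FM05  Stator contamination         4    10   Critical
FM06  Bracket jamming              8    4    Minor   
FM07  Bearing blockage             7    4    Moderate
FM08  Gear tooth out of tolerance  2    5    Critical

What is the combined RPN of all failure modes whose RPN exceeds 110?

1861

RPN = Severity × Occurrence × Detection:
  FM01: 4 × 8 × 9 = 288
  FM02: 7 × 8 × 9 = 504
  FM03: 7 × 7 × 9 = 441
  FM04: 7 × 5 × 2 = 70
  FM05: 9 × 10 × 4 = 360
  FM06: 4 × 4 × 8 = 128
  FM07: 5 × 4 × 7 = 140
  FM08: 9 × 5 × 2 = 90
RPN > 110: FM01 (288), FM02 (504), FM03 (441), FM05 (360), FM06 (128), FM07 (140).
Sum: 288 + 504 + 441 + 360 + 128 + 140 = 1861.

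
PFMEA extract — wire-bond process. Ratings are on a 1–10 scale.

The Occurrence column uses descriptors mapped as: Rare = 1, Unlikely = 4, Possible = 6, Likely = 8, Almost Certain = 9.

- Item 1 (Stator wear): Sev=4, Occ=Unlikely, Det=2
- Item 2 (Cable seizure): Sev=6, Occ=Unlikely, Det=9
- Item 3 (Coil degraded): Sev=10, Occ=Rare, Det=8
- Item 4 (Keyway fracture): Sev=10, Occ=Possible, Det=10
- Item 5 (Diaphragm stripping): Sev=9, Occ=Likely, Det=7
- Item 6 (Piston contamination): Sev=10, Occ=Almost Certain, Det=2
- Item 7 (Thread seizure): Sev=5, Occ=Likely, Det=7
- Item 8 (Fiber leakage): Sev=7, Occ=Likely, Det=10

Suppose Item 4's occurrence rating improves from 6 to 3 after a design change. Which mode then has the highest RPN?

Item 8

RPN = Severity × Occurrence × Detection:
  Item 1: 4 × 4 × 2 = 32
  Item 2: 6 × 4 × 9 = 216
  Item 3: 10 × 1 × 8 = 80
  Item 4: 10 × 6 × 10 = 600
  Item 5: 9 × 8 × 7 = 504
  Item 6: 10 × 9 × 2 = 180
  Item 7: 5 × 8 × 7 = 280
  Item 8: 7 × 8 × 10 = 560
After action: Item 4 → 10 × 3 × 10 = 300.
Revised RPNs: Item 8=560, Item 5=504, Item 4=300, Item 7=280, Item 2=216, Item 6=180, Item 3=80, Item 1=32.
Highest is now Item 8 (560).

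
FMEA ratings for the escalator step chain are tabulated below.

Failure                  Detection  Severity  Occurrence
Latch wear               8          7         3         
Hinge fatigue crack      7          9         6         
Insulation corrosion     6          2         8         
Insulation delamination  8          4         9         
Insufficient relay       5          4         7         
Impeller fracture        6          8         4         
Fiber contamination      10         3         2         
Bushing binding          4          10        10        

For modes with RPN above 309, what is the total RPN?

RPN = Severity × Occurrence × Detection:
  Latch wear: 7 × 3 × 8 = 168
  Hinge fatigue crack: 9 × 6 × 7 = 378
  Insulation corrosion: 2 × 8 × 6 = 96
  Insulation delamination: 4 × 9 × 8 = 288
  Insufficient relay: 4 × 7 × 5 = 140
  Impeller fracture: 8 × 4 × 6 = 192
  Fiber contamination: 3 × 2 × 10 = 60
  Bushing binding: 10 × 10 × 4 = 400
RPN > 309: Hinge fatigue crack (378), Bushing binding (400).
Sum: 378 + 400 = 778.

778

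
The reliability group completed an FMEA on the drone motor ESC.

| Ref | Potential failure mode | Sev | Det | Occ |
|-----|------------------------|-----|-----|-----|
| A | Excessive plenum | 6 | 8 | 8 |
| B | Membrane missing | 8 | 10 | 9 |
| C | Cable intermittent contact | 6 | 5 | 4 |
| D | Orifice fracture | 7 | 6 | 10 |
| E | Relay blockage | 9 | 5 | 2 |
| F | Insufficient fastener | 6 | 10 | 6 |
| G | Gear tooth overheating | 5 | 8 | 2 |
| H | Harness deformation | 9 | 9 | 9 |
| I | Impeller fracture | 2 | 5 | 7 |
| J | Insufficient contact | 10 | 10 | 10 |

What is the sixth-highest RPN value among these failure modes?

RPN = Severity × Occurrence × Detection:
  A: 6 × 8 × 8 = 384
  B: 8 × 9 × 10 = 720
  C: 6 × 4 × 5 = 120
  D: 7 × 10 × 6 = 420
  E: 9 × 2 × 5 = 90
  F: 6 × 6 × 10 = 360
  G: 5 × 2 × 8 = 80
  H: 9 × 9 × 9 = 729
  I: 2 × 7 × 5 = 70
  J: 10 × 10 × 10 = 1000
Sorted descending: 1000, 729, 720, 420, 384, 360, 120, 90, 80, 70.
The sixth-highest RPN is 360 (F).

360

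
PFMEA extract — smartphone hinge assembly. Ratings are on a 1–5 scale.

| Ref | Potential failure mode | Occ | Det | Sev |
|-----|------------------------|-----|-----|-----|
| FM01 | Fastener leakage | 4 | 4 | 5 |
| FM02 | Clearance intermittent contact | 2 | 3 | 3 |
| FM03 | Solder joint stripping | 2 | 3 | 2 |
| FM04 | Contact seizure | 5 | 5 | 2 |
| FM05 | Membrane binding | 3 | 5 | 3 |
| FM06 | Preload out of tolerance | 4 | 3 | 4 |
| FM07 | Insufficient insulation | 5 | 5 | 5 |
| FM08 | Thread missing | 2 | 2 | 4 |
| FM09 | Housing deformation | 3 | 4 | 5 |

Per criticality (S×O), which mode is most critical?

FM07

Criticality = Severity × Occurrence:
  FM01: 5 × 4 = 20
  FM02: 3 × 2 = 6
  FM03: 2 × 2 = 4
  FM04: 2 × 5 = 10
  FM05: 3 × 3 = 9
  FM06: 4 × 4 = 16
  FM07: 5 × 5 = 25
  FM08: 4 × 2 = 8
  FM09: 5 × 3 = 15
Highest criticality is 25 → FM07.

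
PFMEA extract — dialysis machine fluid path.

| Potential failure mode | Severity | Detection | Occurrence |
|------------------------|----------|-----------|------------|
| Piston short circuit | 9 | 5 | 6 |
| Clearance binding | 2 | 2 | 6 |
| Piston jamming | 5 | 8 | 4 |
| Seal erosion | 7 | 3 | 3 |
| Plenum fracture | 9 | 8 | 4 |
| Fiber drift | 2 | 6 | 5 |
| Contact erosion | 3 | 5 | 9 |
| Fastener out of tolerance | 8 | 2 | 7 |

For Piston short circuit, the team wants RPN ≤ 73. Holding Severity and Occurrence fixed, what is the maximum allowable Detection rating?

1

Piston short circuit: S=9, O=6, D=5 → current RPN = 270.
Fixed product = 54. Need 54 × D ≤ 73, so D ≤ 73/54 = 1.35.
Maximum integer Detection rating = 1 (gives RPN 54; D=2 would give 108 > 73).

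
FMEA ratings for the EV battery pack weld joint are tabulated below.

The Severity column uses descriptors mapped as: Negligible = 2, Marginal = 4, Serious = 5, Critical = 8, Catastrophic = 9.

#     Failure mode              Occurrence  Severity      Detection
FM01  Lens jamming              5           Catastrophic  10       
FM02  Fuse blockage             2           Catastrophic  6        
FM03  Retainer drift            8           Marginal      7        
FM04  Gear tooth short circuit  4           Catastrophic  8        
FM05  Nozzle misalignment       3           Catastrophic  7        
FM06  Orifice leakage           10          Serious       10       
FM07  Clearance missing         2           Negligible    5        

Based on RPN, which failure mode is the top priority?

RPN = Severity × Occurrence × Detection:
  FM01: 9 × 5 × 10 = 450
  FM02: 9 × 2 × 6 = 108
  FM03: 4 × 8 × 7 = 224
  FM04: 9 × 4 × 8 = 288
  FM05: 9 × 3 × 7 = 189
  FM06: 5 × 10 × 10 = 500
  FM07: 2 × 2 × 5 = 20
Highest RPN is 500 → FM06.

FM06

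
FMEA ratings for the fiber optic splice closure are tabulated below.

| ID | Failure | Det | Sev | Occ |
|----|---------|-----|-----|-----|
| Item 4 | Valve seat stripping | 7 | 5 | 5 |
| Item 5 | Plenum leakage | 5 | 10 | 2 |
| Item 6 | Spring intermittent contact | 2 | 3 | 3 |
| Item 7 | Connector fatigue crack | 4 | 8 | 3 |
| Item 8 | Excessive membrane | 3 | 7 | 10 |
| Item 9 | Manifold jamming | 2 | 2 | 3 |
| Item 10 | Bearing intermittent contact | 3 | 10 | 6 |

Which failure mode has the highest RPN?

RPN = Severity × Occurrence × Detection:
  Item 4: 5 × 5 × 7 = 175
  Item 5: 10 × 2 × 5 = 100
  Item 6: 3 × 3 × 2 = 18
  Item 7: 8 × 3 × 4 = 96
  Item 8: 7 × 10 × 3 = 210
  Item 9: 2 × 3 × 2 = 12
  Item 10: 10 × 6 × 3 = 180
Highest RPN is 210 → Item 8.

Item 8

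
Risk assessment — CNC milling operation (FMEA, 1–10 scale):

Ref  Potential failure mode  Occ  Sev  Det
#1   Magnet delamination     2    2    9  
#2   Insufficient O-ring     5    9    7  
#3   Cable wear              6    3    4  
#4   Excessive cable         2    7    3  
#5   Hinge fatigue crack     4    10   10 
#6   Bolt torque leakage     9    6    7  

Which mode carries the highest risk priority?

RPN = Severity × Occurrence × Detection:
  #1: 2 × 2 × 9 = 36
  #2: 9 × 5 × 7 = 315
  #3: 3 × 6 × 4 = 72
  #4: 7 × 2 × 3 = 42
  #5: 10 × 4 × 10 = 400
  #6: 6 × 9 × 7 = 378
Highest RPN is 400 → #5.

#5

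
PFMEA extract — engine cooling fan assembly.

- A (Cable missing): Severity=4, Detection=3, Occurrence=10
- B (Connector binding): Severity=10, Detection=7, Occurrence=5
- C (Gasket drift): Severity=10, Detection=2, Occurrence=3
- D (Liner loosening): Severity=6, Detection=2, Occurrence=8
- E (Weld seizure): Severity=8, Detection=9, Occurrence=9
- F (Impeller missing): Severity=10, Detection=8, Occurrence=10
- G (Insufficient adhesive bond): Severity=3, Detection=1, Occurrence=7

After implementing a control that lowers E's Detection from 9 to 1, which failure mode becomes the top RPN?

F

RPN = Severity × Occurrence × Detection:
  A: 4 × 10 × 3 = 120
  B: 10 × 5 × 7 = 350
  C: 10 × 3 × 2 = 60
  D: 6 × 8 × 2 = 96
  E: 8 × 9 × 9 = 648
  F: 10 × 10 × 8 = 800
  G: 3 × 7 × 1 = 21
After action: E → 8 × 9 × 1 = 72.
Revised RPNs: F=800, B=350, A=120, D=96, E=72, C=60, G=21.
Highest is now F (800).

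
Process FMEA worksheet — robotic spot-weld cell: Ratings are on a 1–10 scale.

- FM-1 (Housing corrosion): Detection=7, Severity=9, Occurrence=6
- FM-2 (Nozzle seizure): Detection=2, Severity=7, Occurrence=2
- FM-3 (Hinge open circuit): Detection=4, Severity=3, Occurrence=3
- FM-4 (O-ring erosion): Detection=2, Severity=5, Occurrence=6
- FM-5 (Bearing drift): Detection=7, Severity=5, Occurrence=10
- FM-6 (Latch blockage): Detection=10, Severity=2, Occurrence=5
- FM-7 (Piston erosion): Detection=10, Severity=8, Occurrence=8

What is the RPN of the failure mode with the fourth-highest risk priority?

RPN = Severity × Occurrence × Detection:
  FM-1: 9 × 6 × 7 = 378
  FM-2: 7 × 2 × 2 = 28
  FM-3: 3 × 3 × 4 = 36
  FM-4: 5 × 6 × 2 = 60
  FM-5: 5 × 10 × 7 = 350
  FM-6: 2 × 5 × 10 = 100
  FM-7: 8 × 8 × 10 = 640
Sorted descending: 640, 378, 350, 100, 60, 36, 28.
The fourth-highest RPN is 100 (FM-6).

100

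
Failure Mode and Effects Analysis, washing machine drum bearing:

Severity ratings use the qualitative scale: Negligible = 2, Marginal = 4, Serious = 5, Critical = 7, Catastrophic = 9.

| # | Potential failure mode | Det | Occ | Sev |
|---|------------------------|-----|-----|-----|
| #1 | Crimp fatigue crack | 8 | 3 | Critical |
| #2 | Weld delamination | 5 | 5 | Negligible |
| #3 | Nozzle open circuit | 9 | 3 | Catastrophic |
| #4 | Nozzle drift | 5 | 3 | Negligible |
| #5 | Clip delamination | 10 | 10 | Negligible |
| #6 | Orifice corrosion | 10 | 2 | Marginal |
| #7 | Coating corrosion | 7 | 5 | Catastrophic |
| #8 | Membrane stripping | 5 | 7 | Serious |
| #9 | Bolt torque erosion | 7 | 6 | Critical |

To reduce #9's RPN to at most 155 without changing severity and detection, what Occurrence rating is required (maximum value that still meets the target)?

3

#9: S=7, O=6, D=7 → current RPN = 294.
Fixed product = 49. Need 49 × O ≤ 155, so O ≤ 155/49 = 3.16.
Maximum integer Occurrence rating = 3 (gives RPN 147; O=4 would give 196 > 155).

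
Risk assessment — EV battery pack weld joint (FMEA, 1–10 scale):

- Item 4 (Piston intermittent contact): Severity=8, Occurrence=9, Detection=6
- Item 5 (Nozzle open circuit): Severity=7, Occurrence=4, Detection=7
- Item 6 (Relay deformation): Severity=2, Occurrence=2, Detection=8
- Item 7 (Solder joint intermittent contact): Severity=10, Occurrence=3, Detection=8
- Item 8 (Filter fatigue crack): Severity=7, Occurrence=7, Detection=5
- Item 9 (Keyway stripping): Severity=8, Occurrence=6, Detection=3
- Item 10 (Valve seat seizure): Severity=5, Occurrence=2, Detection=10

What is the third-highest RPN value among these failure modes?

RPN = Severity × Occurrence × Detection:
  Item 4: 8 × 9 × 6 = 432
  Item 5: 7 × 4 × 7 = 196
  Item 6: 2 × 2 × 8 = 32
  Item 7: 10 × 3 × 8 = 240
  Item 8: 7 × 7 × 5 = 245
  Item 9: 8 × 6 × 3 = 144
  Item 10: 5 × 2 × 10 = 100
Sorted descending: 432, 245, 240, 196, 144, 100, 32.
The third-highest RPN is 240 (Item 7).

240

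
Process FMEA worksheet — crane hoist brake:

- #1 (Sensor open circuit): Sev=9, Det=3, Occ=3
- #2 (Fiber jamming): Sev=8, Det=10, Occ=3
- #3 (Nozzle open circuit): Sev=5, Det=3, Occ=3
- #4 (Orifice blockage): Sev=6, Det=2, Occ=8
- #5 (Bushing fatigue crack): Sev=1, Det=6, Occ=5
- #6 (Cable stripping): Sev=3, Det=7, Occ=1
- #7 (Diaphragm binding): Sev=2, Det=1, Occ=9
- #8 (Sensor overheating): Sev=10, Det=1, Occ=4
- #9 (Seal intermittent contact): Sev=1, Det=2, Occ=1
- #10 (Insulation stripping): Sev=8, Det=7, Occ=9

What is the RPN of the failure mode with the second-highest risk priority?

240

RPN = Severity × Occurrence × Detection:
  #1: 9 × 3 × 3 = 81
  #2: 8 × 3 × 10 = 240
  #3: 5 × 3 × 3 = 45
  #4: 6 × 8 × 2 = 96
  #5: 1 × 5 × 6 = 30
  #6: 3 × 1 × 7 = 21
  #7: 2 × 9 × 1 = 18
  #8: 10 × 4 × 1 = 40
  #9: 1 × 1 × 2 = 2
  #10: 8 × 9 × 7 = 504
Sorted descending: 504, 240, 96, 81, 45, 40, 30, 21, 18, 2.
The second-highest RPN is 240 (#2).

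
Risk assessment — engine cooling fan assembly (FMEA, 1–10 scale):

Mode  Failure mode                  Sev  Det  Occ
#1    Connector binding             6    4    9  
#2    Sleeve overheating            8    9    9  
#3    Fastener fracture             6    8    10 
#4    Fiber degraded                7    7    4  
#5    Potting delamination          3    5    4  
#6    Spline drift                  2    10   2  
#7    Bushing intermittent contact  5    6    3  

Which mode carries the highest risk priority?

#2

RPN = Severity × Occurrence × Detection:
  #1: 6 × 9 × 4 = 216
  #2: 8 × 9 × 9 = 648
  #3: 6 × 10 × 8 = 480
  #4: 7 × 4 × 7 = 196
  #5: 3 × 4 × 5 = 60
  #6: 2 × 2 × 10 = 40
  #7: 5 × 3 × 6 = 90
Highest RPN is 648 → #2.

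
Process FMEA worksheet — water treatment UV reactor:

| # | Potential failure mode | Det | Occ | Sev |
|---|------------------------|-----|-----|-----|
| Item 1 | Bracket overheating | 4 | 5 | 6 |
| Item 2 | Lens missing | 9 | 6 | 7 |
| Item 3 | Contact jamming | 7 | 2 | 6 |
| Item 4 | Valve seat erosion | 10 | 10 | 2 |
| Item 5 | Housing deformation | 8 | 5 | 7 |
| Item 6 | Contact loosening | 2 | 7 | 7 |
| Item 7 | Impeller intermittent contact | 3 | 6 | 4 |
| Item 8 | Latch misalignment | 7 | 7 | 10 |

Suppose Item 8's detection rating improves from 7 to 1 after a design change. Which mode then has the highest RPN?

Item 2

RPN = Severity × Occurrence × Detection:
  Item 1: 6 × 5 × 4 = 120
  Item 2: 7 × 6 × 9 = 378
  Item 3: 6 × 2 × 7 = 84
  Item 4: 2 × 10 × 10 = 200
  Item 5: 7 × 5 × 8 = 280
  Item 6: 7 × 7 × 2 = 98
  Item 7: 4 × 6 × 3 = 72
  Item 8: 10 × 7 × 7 = 490
After action: Item 8 → 10 × 7 × 1 = 70.
Revised RPNs: Item 2=378, Item 5=280, Item 4=200, Item 1=120, Item 6=98, Item 3=84, Item 7=72, Item 8=70.
Highest is now Item 2 (378).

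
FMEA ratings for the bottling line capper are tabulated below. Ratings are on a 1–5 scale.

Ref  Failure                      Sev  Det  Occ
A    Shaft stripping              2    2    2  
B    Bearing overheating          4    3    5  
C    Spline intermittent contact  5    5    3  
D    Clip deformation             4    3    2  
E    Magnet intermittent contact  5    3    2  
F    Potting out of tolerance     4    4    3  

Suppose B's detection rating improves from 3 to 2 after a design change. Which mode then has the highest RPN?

C

RPN = Severity × Occurrence × Detection:
  A: 2 × 2 × 2 = 8
  B: 4 × 5 × 3 = 60
  C: 5 × 3 × 5 = 75
  D: 4 × 2 × 3 = 24
  E: 5 × 2 × 3 = 30
  F: 4 × 3 × 4 = 48
After action: B → 4 × 5 × 2 = 40.
Revised RPNs: C=75, F=48, B=40, E=30, D=24, A=8.
Highest is now C (75).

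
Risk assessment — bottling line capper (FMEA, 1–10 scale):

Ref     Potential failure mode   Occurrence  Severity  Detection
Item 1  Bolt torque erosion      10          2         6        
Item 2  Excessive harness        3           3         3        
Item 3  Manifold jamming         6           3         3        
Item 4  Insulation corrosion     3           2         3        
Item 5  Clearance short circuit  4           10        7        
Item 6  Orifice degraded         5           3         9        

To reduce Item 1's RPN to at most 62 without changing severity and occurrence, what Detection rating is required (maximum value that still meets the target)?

Item 1: S=2, O=10, D=6 → current RPN = 120.
Fixed product = 20. Need 20 × D ≤ 62, so D ≤ 62/20 = 3.10.
Maximum integer Detection rating = 3 (gives RPN 60; D=4 would give 80 > 62).

3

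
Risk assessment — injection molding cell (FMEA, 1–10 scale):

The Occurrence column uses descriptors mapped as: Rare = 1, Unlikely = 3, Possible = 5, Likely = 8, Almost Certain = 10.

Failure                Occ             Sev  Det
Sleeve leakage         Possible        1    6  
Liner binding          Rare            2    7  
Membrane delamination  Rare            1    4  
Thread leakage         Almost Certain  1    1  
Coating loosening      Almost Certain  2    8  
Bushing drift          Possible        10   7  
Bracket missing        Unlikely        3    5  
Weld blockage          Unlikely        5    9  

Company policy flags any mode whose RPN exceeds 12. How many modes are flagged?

6

RPN = Severity × Occurrence × Detection:
  Sleeve leakage: 1 × 5 × 6 = 30
  Liner binding: 2 × 1 × 7 = 14
  Membrane delamination: 1 × 1 × 4 = 4
  Thread leakage: 1 × 10 × 1 = 10
  Coating loosening: 2 × 10 × 8 = 160
  Bushing drift: 10 × 5 × 7 = 350
  Bracket missing: 3 × 3 × 5 = 45
  Weld blockage: 5 × 3 × 9 = 135
Modes with RPN > 12: Sleeve leakage (30), Liner binding (14), Coating loosening (160), Bushing drift (350), Bracket missing (45), Weld blockage (135) → 6.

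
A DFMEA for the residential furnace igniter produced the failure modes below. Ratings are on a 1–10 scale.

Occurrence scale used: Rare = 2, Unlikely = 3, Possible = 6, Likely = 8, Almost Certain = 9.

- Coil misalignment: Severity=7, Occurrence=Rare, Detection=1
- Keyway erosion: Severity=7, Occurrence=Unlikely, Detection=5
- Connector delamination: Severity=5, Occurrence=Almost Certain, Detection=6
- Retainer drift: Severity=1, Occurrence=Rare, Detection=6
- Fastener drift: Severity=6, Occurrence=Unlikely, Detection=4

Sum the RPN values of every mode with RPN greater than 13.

461

RPN = Severity × Occurrence × Detection:
  Coil misalignment: 7 × 2 × 1 = 14
  Keyway erosion: 7 × 3 × 5 = 105
  Connector delamination: 5 × 9 × 6 = 270
  Retainer drift: 1 × 2 × 6 = 12
  Fastener drift: 6 × 3 × 4 = 72
RPN > 13: Coil misalignment (14), Keyway erosion (105), Connector delamination (270), Fastener drift (72).
Sum: 14 + 105 + 270 + 72 = 461.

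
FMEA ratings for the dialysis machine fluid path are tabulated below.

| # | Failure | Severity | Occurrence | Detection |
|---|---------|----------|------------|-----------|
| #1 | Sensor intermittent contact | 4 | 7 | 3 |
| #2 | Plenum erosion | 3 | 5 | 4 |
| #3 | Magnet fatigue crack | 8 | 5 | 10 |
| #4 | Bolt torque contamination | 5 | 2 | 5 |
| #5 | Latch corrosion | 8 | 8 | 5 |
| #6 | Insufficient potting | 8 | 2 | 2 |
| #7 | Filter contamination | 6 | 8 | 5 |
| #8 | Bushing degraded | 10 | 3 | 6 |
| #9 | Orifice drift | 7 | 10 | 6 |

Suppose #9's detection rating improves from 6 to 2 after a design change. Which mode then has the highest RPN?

RPN = Severity × Occurrence × Detection:
  #1: 4 × 7 × 3 = 84
  #2: 3 × 5 × 4 = 60
  #3: 8 × 5 × 10 = 400
  #4: 5 × 2 × 5 = 50
  #5: 8 × 8 × 5 = 320
  #6: 8 × 2 × 2 = 32
  #7: 6 × 8 × 5 = 240
  #8: 10 × 3 × 6 = 180
  #9: 7 × 10 × 6 = 420
After action: #9 → 7 × 10 × 2 = 140.
Revised RPNs: #3=400, #5=320, #7=240, #8=180, #9=140, #1=84, #2=60, #4=50, #6=32.
Highest is now #3 (400).

#3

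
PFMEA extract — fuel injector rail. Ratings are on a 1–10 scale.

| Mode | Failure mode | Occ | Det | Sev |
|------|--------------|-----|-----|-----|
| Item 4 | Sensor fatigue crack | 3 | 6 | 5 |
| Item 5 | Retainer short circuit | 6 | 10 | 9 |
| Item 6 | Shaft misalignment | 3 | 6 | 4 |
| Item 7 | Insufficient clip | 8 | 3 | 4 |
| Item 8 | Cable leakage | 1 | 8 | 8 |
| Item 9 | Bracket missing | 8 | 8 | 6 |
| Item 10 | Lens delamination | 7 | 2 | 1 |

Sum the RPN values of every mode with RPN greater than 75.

RPN = Severity × Occurrence × Detection:
  Item 4: 5 × 3 × 6 = 90
  Item 5: 9 × 6 × 10 = 540
  Item 6: 4 × 3 × 6 = 72
  Item 7: 4 × 8 × 3 = 96
  Item 8: 8 × 1 × 8 = 64
  Item 9: 6 × 8 × 8 = 384
  Item 10: 1 × 7 × 2 = 14
RPN > 75: Item 4 (90), Item 5 (540), Item 7 (96), Item 9 (384).
Sum: 90 + 540 + 96 + 384 = 1110.

1110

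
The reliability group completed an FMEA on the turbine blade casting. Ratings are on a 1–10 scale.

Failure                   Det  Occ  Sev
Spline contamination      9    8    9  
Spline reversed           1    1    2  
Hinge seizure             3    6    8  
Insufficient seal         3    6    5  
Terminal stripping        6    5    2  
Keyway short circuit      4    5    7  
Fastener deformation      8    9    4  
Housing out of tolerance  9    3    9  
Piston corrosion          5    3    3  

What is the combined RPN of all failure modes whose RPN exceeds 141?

RPN = Severity × Occurrence × Detection:
  Spline contamination: 9 × 8 × 9 = 648
  Spline reversed: 2 × 1 × 1 = 2
  Hinge seizure: 8 × 6 × 3 = 144
  Insufficient seal: 5 × 6 × 3 = 90
  Terminal stripping: 2 × 5 × 6 = 60
  Keyway short circuit: 7 × 5 × 4 = 140
  Fastener deformation: 4 × 9 × 8 = 288
  Housing out of tolerance: 9 × 3 × 9 = 243
  Piston corrosion: 3 × 3 × 5 = 45
RPN > 141: Spline contamination (648), Hinge seizure (144), Fastener deformation (288), Housing out of tolerance (243).
Sum: 648 + 144 + 288 + 243 = 1323.

1323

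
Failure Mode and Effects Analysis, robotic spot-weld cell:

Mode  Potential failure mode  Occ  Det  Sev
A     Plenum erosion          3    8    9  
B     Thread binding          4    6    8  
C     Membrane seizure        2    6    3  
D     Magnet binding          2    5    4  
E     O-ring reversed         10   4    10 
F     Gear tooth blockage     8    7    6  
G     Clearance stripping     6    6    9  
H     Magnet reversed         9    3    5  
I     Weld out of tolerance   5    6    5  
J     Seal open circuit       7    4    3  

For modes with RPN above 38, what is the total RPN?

RPN = Severity × Occurrence × Detection:
  A: 9 × 3 × 8 = 216
  B: 8 × 4 × 6 = 192
  C: 3 × 2 × 6 = 36
  D: 4 × 2 × 5 = 40
  E: 10 × 10 × 4 = 400
  F: 6 × 8 × 7 = 336
  G: 9 × 6 × 6 = 324
  H: 5 × 9 × 3 = 135
  I: 5 × 5 × 6 = 150
  J: 3 × 7 × 4 = 84
RPN > 38: A (216), B (192), D (40), E (400), F (336), G (324), H (135), I (150), J (84).
Sum: 216 + 192 + 40 + 400 + 336 + 324 + 135 + 150 + 84 = 1877.

1877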